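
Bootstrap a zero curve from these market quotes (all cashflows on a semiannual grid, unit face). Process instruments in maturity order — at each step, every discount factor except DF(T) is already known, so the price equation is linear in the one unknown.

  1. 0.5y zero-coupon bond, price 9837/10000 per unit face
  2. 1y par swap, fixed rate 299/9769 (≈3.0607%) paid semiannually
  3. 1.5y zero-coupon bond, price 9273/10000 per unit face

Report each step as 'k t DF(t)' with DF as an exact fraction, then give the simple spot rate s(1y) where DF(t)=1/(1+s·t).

step 1 [0.5y] zero: DF = P = 9837/10000 ≈ 0.983700
step 2 [1y] swap r/2=299/19538: DF=(1 − 299/19538·(0.983700))/(1+299/19538) = 9701/10000 ≈ 0.970100
step 3 [1.5y] zero: DF = P = 9273/10000 ≈ 0.927300

1 1/2 9837/10000
2 1 9701/10000
3 3/2 9273/10000
s(1y) = (1/(9701/10000) − 1)/(1) = 299/9701 ≈ 3.0822%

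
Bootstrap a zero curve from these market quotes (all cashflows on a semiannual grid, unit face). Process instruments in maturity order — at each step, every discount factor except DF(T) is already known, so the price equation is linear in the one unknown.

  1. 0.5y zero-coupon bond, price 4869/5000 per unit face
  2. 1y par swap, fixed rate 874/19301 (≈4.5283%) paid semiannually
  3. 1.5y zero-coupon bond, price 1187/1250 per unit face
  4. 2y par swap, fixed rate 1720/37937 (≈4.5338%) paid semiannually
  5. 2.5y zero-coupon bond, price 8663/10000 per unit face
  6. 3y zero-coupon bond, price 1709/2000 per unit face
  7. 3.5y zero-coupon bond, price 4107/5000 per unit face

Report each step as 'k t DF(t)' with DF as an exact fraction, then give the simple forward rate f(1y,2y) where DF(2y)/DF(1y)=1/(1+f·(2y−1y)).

1 1/2 4869/5000
2 1 9563/10000
3 3/2 1187/1250
4 2 457/500
5 5/2 8663/10000
6 3 1709/2000
7 7/2 4107/5000
f(1y,2y) = ((9563/10000)/(457/500) − 1)/(1) = 423/9140 ≈ 4.6280%

step 1 [0.5y] zero: DF = P = 4869/5000 ≈ 0.973800
step 2 [1y] swap r/2=437/19301: DF=(1 − 437/19301·(0.973800))/(1+437/19301) = 9563/10000 ≈ 0.956300
step 3 [1.5y] zero: DF = P = 1187/1250 ≈ 0.949600
step 4 [2y] swap r/2=860/37937: DF=(1 − 860/37937·(0.973800+0.956300+0.949600))/(1+860/37937) = 457/500 ≈ 0.914000
step 5 [2.5y] zero: DF = P = 8663/10000 ≈ 0.866300
step 6 [3y] zero: DF = P = 1709/2000 ≈ 0.854500
step 7 [3.5y] zero: DF = P = 4107/5000 ≈ 0.821400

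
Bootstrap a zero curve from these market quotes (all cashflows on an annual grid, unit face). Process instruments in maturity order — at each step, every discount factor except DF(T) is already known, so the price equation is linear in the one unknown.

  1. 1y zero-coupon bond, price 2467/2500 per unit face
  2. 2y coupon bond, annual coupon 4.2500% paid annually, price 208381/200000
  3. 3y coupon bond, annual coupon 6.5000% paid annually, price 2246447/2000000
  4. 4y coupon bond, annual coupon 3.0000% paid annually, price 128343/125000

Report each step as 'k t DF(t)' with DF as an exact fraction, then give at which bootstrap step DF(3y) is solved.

1 1 2467/2500
2 2 1199/1250
3 3 9359/10000
4 4 9129/10000
DF(3y) is solved at step 3

step 1 [1y] zero: DF = P = 2467/2500 ≈ 0.986800
step 2 [2y] bond c/1=17/400: DF=(208381/200000 − 17/400·(0.986800))/(1+17/400) = 1199/1250 ≈ 0.959200
step 3 [3y] bond c/1=13/200: DF=(2246447/2000000 − 13/200·(0.986800+0.959200))/(1+13/200) = 9359/10000 ≈ 0.935900
step 4 [4y] bond c/1=3/100: DF=(128343/125000 − 3/100·(0.986800+0.959200+0.935900))/(1+3/100) = 9129/10000 ≈ 0.912900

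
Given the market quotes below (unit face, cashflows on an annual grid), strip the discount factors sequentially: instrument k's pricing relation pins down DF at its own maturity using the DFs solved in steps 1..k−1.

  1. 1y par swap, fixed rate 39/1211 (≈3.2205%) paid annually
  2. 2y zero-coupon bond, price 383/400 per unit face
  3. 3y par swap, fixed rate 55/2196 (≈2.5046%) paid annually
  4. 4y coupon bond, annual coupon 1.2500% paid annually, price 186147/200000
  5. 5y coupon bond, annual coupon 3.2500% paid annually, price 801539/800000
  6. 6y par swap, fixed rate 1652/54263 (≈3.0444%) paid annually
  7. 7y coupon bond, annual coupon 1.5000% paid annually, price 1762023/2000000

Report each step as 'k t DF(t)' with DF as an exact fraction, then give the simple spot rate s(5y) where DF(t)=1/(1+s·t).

step 1 [1y] swap r/1=39/1211: DF=(1 − 39/1211·(0))/(1+39/1211) = 1211/1250 ≈ 0.968800
step 2 [2y] zero: DF = P = 383/400 ≈ 0.957500
step 3 [3y] swap r/1=55/2196: DF=(1 − 55/2196·(0.968800+0.957500))/(1+55/2196) = 1857/2000 ≈ 0.928500
step 4 [4y] bond c/1=1/80: DF=(186147/200000 − 1/80·(0.968800+0.957500+0.928500))/(1+1/80) = 221/250 ≈ 0.884000
step 5 [5y] bond c/1=13/400: DF=(801539/800000 − 13/400·(0.968800+0.957500+0.928500+0.884000))/(1+13/400) = 8527/10000 ≈ 0.852700
step 6 [6y] swap r/1=1652/54263: DF=(1 − 1652/54263·(0.968800+0.957500+0.928500+0.884000+0.852700))/(1+1652/54263) = 2087/2500 ≈ 0.834800
step 7 [7y] bond c/1=3/200: DF=(1762023/2000000 − 3/200·(0.968800+0.957500+0.928500+0.884000+0.852700+0.834800))/(1+3/200) = 3939/5000 ≈ 0.787800

1 1 1211/1250
2 2 383/400
3 3 1857/2000
4 4 221/250
5 5 8527/10000
6 6 2087/2500
7 7 3939/5000
s(5y) = (1/(8527/10000) − 1)/(5) = 1473/42635 ≈ 3.4549%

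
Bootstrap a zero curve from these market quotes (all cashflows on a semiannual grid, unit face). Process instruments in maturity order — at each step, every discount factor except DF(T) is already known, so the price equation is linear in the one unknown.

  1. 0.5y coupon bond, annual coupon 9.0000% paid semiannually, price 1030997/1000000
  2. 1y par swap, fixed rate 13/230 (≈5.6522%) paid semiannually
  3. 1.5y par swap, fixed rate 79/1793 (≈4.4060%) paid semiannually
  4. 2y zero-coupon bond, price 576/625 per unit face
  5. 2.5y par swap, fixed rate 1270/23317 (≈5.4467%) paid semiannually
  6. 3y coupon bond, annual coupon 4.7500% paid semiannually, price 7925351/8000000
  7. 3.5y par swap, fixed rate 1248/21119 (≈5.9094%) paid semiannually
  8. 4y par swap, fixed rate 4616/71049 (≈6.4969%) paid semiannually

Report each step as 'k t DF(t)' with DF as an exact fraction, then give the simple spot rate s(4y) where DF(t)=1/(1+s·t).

1 1/2 4933/5000
2 1 4727/5000
3 3/2 1171/1250
4 2 576/625
5 5/2 873/1000
6 3 1719/2000
7 7/2 508/625
8 4 1923/2500
s(4y) = (1/(1923/2500) − 1)/(4) = 577/7692 ≈ 7.5013%

step 1 [0.5y] bond c/2=9/200: DF=(1030997/1000000 − 9/200·(0))/(1+9/200) = 4933/5000 ≈ 0.986600
step 2 [1y] swap r/2=13/460: DF=(1 − 13/460·(0.986600))/(1+13/460) = 4727/5000 ≈ 0.945400
step 3 [1.5y] swap r/2=79/3586: DF=(1 − 79/3586·(0.986600+0.945400))/(1+79/3586) = 1171/1250 ≈ 0.936800
step 4 [2y] zero: DF = P = 576/625 ≈ 0.921600
step 5 [2.5y] swap r/2=635/23317: DF=(1 − 635/23317·(0.986600+0.945400+0.936800+0.921600))/(1+635/23317) = 873/1000 ≈ 0.873000
step 6 [3y] bond c/2=19/800: DF=(7925351/8000000 − 19/800·(0.986600+0.945400+0.936800+0.921600+0.873000))/(1+19/800) = 1719/2000 ≈ 0.859500
step 7 [3.5y] swap r/2=624/21119: DF=(1 − 624/21119·(0.986600+0.945400+0.936800+0.921600+0.873000+0.859500))/(1+624/21119) = 508/625 ≈ 0.812800
step 8 [4y] swap r/2=2308/71049: DF=(1 − 2308/71049·(0.986600+0.945400+0.936800+0.921600+0.873000+0.859500+0.812800))/(1+2308/71049) = 1923/2500 ≈ 0.769200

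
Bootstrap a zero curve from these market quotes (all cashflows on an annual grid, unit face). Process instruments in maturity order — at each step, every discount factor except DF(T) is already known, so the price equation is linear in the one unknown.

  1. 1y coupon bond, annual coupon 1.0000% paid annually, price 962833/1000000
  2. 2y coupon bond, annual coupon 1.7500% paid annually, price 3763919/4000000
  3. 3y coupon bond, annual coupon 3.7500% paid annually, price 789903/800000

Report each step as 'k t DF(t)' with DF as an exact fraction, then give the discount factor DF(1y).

step 1 [1y] bond c/1=1/100: DF=(962833/1000000 − 1/100·(0))/(1+1/100) = 9533/10000 ≈ 0.953300
step 2 [2y] bond c/1=7/400: DF=(3763919/4000000 − 7/400·(0.953300))/(1+7/400) = 2271/2500 ≈ 0.908400
step 3 [3y] bond c/1=3/80: DF=(789903/800000 − 3/80·(0.953300+0.908400))/(1+3/80) = 2211/2500 ≈ 0.884400

1 1 9533/10000
2 2 2271/2500
3 3 2211/2500
DF(1y) = 9533/10000 ≈ 0.953300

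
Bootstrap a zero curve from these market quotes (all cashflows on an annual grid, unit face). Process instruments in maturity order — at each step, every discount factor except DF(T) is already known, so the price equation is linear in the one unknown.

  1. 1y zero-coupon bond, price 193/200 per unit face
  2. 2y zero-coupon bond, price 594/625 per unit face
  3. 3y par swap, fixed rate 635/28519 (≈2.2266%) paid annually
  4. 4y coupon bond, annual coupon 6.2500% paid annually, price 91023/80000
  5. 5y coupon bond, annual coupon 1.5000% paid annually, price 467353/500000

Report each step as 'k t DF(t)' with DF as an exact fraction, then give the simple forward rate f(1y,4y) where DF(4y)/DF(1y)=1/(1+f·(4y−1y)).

step 1 [1y] zero: DF = P = 193/200 ≈ 0.965000
step 2 [2y] zero: DF = P = 594/625 ≈ 0.950400
step 3 [3y] swap r/1=635/28519: DF=(1 − 635/28519·(0.965000+0.950400))/(1+635/28519) = 1873/2000 ≈ 0.936500
step 4 [4y] bond c/1=1/16: DF=(91023/80000 − 1/16·(0.965000+0.950400+0.936500))/(1+1/16) = 9031/10000 ≈ 0.903100
step 5 [5y] bond c/1=3/200: DF=(467353/500000 − 3/200·(0.965000+0.950400+0.936500+0.903100))/(1+3/200) = 4327/5000 ≈ 0.865400

1 1 193/200
2 2 594/625
3 3 1873/2000
4 4 9031/10000
5 5 4327/5000
f(1y,4y) = ((193/200)/(9031/10000) − 1)/(3) = 619/27093 ≈ 2.2847%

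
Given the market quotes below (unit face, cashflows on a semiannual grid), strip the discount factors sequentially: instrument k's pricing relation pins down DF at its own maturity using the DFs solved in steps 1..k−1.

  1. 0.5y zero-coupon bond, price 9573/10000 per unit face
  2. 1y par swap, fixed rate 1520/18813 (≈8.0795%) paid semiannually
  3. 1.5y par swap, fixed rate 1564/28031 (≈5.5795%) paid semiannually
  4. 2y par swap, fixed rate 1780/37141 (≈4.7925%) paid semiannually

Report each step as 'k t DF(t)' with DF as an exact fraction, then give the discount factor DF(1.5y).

1 1/2 9573/10000
2 1 231/250
3 3/2 4609/5000
4 2 911/1000
DF(1.5y) = 4609/5000 ≈ 0.921800

step 1 [0.5y] zero: DF = P = 9573/10000 ≈ 0.957300
step 2 [1y] swap r/2=760/18813: DF=(1 − 760/18813·(0.957300))/(1+760/18813) = 231/250 ≈ 0.924000
step 3 [1.5y] swap r/2=782/28031: DF=(1 − 782/28031·(0.957300+0.924000))/(1+782/28031) = 4609/5000 ≈ 0.921800
step 4 [2y] swap r/2=890/37141: DF=(1 − 890/37141·(0.957300+0.924000+0.921800))/(1+890/37141) = 911/1000 ≈ 0.911000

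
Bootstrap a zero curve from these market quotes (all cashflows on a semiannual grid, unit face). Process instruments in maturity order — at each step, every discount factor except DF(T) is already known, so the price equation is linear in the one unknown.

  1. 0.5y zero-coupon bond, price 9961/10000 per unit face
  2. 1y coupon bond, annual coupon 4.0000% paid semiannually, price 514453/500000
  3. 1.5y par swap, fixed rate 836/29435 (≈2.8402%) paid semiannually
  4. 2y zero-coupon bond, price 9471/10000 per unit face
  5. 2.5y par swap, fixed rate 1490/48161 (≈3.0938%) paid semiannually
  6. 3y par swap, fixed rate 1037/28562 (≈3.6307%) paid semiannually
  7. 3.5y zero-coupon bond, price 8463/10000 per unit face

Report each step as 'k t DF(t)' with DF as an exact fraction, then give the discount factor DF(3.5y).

1 1/2 9961/10000
2 1 2473/2500
3 3/2 4791/5000
4 2 9471/10000
5 5/2 1851/2000
6 3 8963/10000
7 7/2 8463/10000
DF(3.5y) = 8463/10000 ≈ 0.846300

step 1 [0.5y] zero: DF = P = 9961/10000 ≈ 0.996100
step 2 [1y] bond c/2=1/50: DF=(514453/500000 − 1/50·(0.996100))/(1+1/50) = 2473/2500 ≈ 0.989200
step 3 [1.5y] swap r/2=418/29435: DF=(1 − 418/29435·(0.996100+0.989200))/(1+418/29435) = 4791/5000 ≈ 0.958200
step 4 [2y] zero: DF = P = 9471/10000 ≈ 0.947100
step 5 [2.5y] swap r/2=745/48161: DF=(1 − 745/48161·(0.996100+0.989200+0.958200+0.947100))/(1+745/48161) = 1851/2000 ≈ 0.925500
step 6 [3y] swap r/2=1037/57124: DF=(1 − 1037/57124·(0.996100+0.989200+0.958200+0.947100+0.925500))/(1+1037/57124) = 8963/10000 ≈ 0.896300
step 7 [3.5y] zero: DF = P = 8463/10000 ≈ 0.846300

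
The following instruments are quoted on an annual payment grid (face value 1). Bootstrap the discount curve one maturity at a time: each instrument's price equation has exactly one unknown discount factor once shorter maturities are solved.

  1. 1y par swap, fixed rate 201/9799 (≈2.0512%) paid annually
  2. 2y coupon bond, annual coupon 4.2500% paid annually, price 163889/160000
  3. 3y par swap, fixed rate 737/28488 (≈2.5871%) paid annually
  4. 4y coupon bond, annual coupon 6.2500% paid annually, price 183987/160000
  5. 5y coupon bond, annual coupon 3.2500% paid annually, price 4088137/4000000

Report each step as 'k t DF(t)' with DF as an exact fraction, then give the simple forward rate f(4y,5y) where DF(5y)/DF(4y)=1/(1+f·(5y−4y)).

step 1 [1y] swap r/1=201/9799: DF=(1 − 201/9799·(0))/(1+201/9799) = 9799/10000 ≈ 0.979900
step 2 [2y] bond c/1=17/400: DF=(163889/160000 − 17/400·(0.979900))/(1+17/400) = 4713/5000 ≈ 0.942600
step 3 [3y] swap r/1=737/28488: DF=(1 − 737/28488·(0.979900+0.942600))/(1+737/28488) = 9263/10000 ≈ 0.926300
step 4 [4y] bond c/1=1/16: DF=(183987/160000 − 1/16·(0.979900+0.942600+0.926300))/(1+1/16) = 9147/10000 ≈ 0.914700
step 5 [5y] bond c/1=13/400: DF=(4088137/4000000 − 13/400·(0.979900+0.942600+0.926300+0.914700))/(1+13/400) = 4357/5000 ≈ 0.871400

1 1 9799/10000
2 2 4713/5000
3 3 9263/10000
4 4 9147/10000
5 5 4357/5000
f(4y,5y) = ((9147/10000)/(4357/5000) − 1)/(1) = 433/8714 ≈ 4.9690%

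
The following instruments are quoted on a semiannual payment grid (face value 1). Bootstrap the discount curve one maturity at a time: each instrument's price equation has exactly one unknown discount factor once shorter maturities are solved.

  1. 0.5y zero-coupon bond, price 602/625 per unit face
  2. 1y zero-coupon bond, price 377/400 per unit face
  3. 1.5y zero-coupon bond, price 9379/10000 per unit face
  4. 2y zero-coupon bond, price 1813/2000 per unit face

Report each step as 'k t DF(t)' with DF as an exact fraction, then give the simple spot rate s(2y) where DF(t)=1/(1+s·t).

1 1/2 602/625
2 1 377/400
3 3/2 9379/10000
4 2 1813/2000
s(2y) = (1/(1813/2000) − 1)/(2) = 187/3626 ≈ 5.1572%

step 1 [0.5y] zero: DF = P = 602/625 ≈ 0.963200
step 2 [1y] zero: DF = P = 377/400 ≈ 0.942500
step 3 [1.5y] zero: DF = P = 9379/10000 ≈ 0.937900
step 4 [2y] zero: DF = P = 1813/2000 ≈ 0.906500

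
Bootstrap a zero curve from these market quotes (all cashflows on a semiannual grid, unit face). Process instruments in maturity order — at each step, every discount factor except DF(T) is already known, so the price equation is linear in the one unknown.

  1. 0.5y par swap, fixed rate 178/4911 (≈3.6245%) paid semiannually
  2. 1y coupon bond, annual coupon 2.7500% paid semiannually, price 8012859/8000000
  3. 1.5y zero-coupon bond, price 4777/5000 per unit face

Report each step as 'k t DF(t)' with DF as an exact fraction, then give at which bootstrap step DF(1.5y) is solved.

step 1 [0.5y] swap r/2=89/4911: DF=(1 − 89/4911·(0))/(1+89/4911) = 4911/5000 ≈ 0.982200
step 2 [1y] bond c/2=11/800: DF=(8012859/8000000 − 11/800·(0.982200))/(1+11/800) = 9747/10000 ≈ 0.974700
step 3 [1.5y] zero: DF = P = 4777/5000 ≈ 0.955400

1 1/2 4911/5000
2 1 9747/10000
3 3/2 4777/5000
DF(1.5y) is solved at step 3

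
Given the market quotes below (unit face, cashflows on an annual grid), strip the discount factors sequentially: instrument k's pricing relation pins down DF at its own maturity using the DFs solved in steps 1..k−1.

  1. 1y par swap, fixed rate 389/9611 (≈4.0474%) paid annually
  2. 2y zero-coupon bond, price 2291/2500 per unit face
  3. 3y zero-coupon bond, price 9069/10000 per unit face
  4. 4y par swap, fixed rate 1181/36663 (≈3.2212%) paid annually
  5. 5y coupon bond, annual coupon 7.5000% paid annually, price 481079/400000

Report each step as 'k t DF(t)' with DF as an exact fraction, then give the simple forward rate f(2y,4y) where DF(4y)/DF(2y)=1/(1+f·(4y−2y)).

step 1 [1y] swap r/1=389/9611: DF=(1 − 389/9611·(0))/(1+389/9611) = 9611/10000 ≈ 0.961100
step 2 [2y] zero: DF = P = 2291/2500 ≈ 0.916400
step 3 [3y] zero: DF = P = 9069/10000 ≈ 0.906900
step 4 [4y] swap r/1=1181/36663: DF=(1 − 1181/36663·(0.961100+0.916400+0.906900))/(1+1181/36663) = 8819/10000 ≈ 0.881900
step 5 [5y] bond c/1=3/40: DF=(481079/400000 − 3/40·(0.961100+0.916400+0.906900+0.881900))/(1+3/40) = 863/1000 ≈ 0.863000

1 1 9611/10000
2 2 2291/2500
3 3 9069/10000
4 4 8819/10000
5 5 863/1000
f(2y,4y) = ((2291/2500)/(8819/10000) − 1)/(2) = 345/17638 ≈ 1.9560%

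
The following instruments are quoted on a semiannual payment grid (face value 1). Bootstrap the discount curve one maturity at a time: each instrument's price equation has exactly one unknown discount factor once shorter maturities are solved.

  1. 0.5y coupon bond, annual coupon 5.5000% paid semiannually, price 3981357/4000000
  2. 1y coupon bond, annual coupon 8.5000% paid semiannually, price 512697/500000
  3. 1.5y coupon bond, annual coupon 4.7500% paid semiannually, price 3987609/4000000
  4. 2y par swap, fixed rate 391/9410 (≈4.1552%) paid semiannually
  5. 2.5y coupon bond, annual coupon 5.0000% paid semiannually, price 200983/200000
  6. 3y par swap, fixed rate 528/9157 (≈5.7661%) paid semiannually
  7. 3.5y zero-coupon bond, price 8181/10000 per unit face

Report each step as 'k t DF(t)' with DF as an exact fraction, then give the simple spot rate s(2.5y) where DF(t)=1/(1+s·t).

step 1 [0.5y] bond c/2=11/400: DF=(3981357/4000000 − 11/400·(0))/(1+11/400) = 9687/10000 ≈ 0.968700
step 2 [1y] bond c/2=17/400: DF=(512697/500000 − 17/400·(0.968700))/(1+17/400) = 9441/10000 ≈ 0.944100
step 3 [1.5y] bond c/2=19/800: DF=(3987609/4000000 − 19/800·(0.968700+0.944100))/(1+19/800) = 4647/5000 ≈ 0.929400
step 4 [2y] swap r/2=391/18820: DF=(1 − 391/18820·(0.968700+0.944100+0.929400))/(1+391/18820) = 4609/5000 ≈ 0.921800
step 5 [2.5y] bond c/2=1/40: DF=(200983/200000 − 1/40·(0.968700+0.944100+0.929400+0.921800))/(1+1/40) = 4443/5000 ≈ 0.888600
step 6 [3y] swap r/2=264/9157: DF=(1 − 264/9157·(0.968700+0.944100+0.929400+0.921800+0.888600))/(1+264/9157) = 526/625 ≈ 0.841600
step 7 [3.5y] zero: DF = P = 8181/10000 ≈ 0.818100

1 1/2 9687/10000
2 1 9441/10000
3 3/2 4647/5000
4 2 4609/5000
5 5/2 4443/5000
6 3 526/625
7 7/2 8181/10000
s(2.5y) = (1/(4443/5000) − 1)/(5/2) = 1114/22215 ≈ 5.0146%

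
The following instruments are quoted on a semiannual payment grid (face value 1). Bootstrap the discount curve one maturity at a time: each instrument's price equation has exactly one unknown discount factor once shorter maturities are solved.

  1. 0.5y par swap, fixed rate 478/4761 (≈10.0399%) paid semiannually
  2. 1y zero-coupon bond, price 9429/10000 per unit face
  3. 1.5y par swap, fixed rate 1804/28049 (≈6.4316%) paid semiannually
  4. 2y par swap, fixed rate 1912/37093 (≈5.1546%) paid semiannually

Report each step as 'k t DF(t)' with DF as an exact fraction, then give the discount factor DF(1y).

step 1 [0.5y] swap r/2=239/4761: DF=(1 − 239/4761·(0))/(1+239/4761) = 4761/5000 ≈ 0.952200
step 2 [1y] zero: DF = P = 9429/10000 ≈ 0.942900
step 3 [1.5y] swap r/2=902/28049: DF=(1 − 902/28049·(0.952200+0.942900))/(1+902/28049) = 4549/5000 ≈ 0.909800
step 4 [2y] swap r/2=956/37093: DF=(1 − 956/37093·(0.952200+0.942900+0.909800))/(1+956/37093) = 2261/2500 ≈ 0.904400

1 1/2 4761/5000
2 1 9429/10000
3 3/2 4549/5000
4 2 2261/2500
DF(1y) = 9429/10000 ≈ 0.942900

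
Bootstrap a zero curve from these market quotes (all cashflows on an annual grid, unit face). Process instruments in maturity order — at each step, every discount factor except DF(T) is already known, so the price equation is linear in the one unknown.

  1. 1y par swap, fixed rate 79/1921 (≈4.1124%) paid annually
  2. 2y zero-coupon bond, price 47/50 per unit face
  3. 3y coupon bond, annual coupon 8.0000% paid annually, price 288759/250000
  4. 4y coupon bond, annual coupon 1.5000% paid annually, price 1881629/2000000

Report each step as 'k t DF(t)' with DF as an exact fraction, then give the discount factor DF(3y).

1 1 1921/2000
2 2 47/50
3 3 9287/10000
4 4 8851/10000
DF(3y) = 9287/10000 ≈ 0.928700

step 1 [1y] swap r/1=79/1921: DF=(1 − 79/1921·(0))/(1+79/1921) = 1921/2000 ≈ 0.960500
step 2 [2y] zero: DF = P = 47/50 ≈ 0.940000
step 3 [3y] bond c/1=2/25: DF=(288759/250000 − 2/25·(0.960500+0.940000))/(1+2/25) = 9287/10000 ≈ 0.928700
step 4 [4y] bond c/1=3/200: DF=(1881629/2000000 − 3/200·(0.960500+0.940000+0.928700))/(1+3/200) = 8851/10000 ≈ 0.885100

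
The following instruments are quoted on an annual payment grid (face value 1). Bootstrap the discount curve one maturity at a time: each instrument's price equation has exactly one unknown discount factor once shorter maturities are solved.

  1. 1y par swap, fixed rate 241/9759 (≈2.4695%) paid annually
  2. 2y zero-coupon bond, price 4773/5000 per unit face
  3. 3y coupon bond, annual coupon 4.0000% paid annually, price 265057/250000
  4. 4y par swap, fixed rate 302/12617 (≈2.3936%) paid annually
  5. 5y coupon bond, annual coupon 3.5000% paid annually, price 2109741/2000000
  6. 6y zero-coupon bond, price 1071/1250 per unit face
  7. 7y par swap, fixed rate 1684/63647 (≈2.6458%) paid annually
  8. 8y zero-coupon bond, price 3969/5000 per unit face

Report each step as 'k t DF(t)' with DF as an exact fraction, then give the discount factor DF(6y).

step 1 [1y] swap r/1=241/9759: DF=(1 − 241/9759·(0))/(1+241/9759) = 9759/10000 ≈ 0.975900
step 2 [2y] zero: DF = P = 4773/5000 ≈ 0.954600
step 3 [3y] bond c/1=1/25: DF=(265057/250000 − 1/25·(0.975900+0.954600))/(1+1/25) = 2363/2500 ≈ 0.945200
step 4 [4y] swap r/1=302/12617: DF=(1 − 302/12617·(0.975900+0.954600+0.945200))/(1+302/12617) = 4547/5000 ≈ 0.909400
step 5 [5y] bond c/1=7/200: DF=(2109741/2000000 − 7/200·(0.975900+0.954600+0.945200+0.909400))/(1+7/200) = 557/625 ≈ 0.891200
step 6 [6y] zero: DF = P = 1071/1250 ≈ 0.856800
step 7 [7y] swap r/1=1684/63647: DF=(1 − 1684/63647·(0.975900+0.954600+0.945200+0.909400+0.891200+0.856800))/(1+1684/63647) = 2079/2500 ≈ 0.831600
step 8 [8y] zero: DF = P = 3969/5000 ≈ 0.793800

1 1 9759/10000
2 2 4773/5000
3 3 2363/2500
4 4 4547/5000
5 5 557/625
6 6 1071/1250
7 7 2079/2500
8 8 3969/5000
DF(6y) = 1071/1250 ≈ 0.856800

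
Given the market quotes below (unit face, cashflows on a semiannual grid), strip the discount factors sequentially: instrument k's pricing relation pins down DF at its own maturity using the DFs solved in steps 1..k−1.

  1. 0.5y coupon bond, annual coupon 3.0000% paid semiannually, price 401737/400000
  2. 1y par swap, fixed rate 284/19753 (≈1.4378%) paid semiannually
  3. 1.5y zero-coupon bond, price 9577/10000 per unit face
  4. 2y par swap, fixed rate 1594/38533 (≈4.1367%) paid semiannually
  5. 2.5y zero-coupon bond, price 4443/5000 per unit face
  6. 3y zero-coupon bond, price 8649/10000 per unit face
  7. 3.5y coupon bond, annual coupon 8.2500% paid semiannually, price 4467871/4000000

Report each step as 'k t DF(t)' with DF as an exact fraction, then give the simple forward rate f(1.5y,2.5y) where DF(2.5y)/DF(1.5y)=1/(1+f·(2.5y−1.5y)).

1 1/2 1979/2000
2 1 4929/5000
3 3/2 9577/10000
4 2 9203/10000
5 5/2 4443/5000
6 3 8649/10000
7 7/2 4253/5000
f(1.5y,2.5y) = ((9577/10000)/(4443/5000) − 1)/(1) = 691/8886 ≈ 7.7763%

step 1 [0.5y] bond c/2=3/200: DF=(401737/400000 − 3/200·(0))/(1+3/200) = 1979/2000 ≈ 0.989500
step 2 [1y] swap r/2=142/19753: DF=(1 − 142/19753·(0.989500))/(1+142/19753) = 4929/5000 ≈ 0.985800
step 3 [1.5y] zero: DF = P = 9577/10000 ≈ 0.957700
step 4 [2y] swap r/2=797/38533: DF=(1 − 797/38533·(0.989500+0.985800+0.957700))/(1+797/38533) = 9203/10000 ≈ 0.920300
step 5 [2.5y] zero: DF = P = 4443/5000 ≈ 0.888600
step 6 [3y] zero: DF = P = 8649/10000 ≈ 0.864900
step 7 [3.5y] bond c/2=33/800: DF=(4467871/4000000 − 33/800·(0.989500+0.985800+0.957700+0.920300+0.888600+0.864900))/(1+33/800) = 4253/5000 ≈ 0.850600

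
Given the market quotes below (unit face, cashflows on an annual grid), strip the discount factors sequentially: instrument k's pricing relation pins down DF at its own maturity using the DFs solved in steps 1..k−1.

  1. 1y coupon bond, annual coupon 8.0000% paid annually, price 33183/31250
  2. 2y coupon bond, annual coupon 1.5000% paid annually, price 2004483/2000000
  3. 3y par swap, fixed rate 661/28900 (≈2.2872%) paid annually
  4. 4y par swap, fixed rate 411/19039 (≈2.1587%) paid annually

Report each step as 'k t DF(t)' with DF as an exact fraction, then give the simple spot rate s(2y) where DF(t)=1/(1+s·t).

1 1 1229/1250
2 2 9729/10000
3 3 9339/10000
4 4 4589/5000
s(2y) = (1/(9729/10000) − 1)/(2) = 271/19458 ≈ 1.3927%

step 1 [1y] bond c/1=2/25: DF=(33183/31250 − 2/25·(0))/(1+2/25) = 1229/1250 ≈ 0.983200
step 2 [2y] bond c/1=3/200: DF=(2004483/2000000 − 3/200·(0.983200))/(1+3/200) = 9729/10000 ≈ 0.972900
step 3 [3y] swap r/1=661/28900: DF=(1 − 661/28900·(0.983200+0.972900))/(1+661/28900) = 9339/10000 ≈ 0.933900
step 4 [4y] swap r/1=411/19039: DF=(1 − 411/19039·(0.983200+0.972900+0.933900))/(1+411/19039) = 4589/5000 ≈ 0.917800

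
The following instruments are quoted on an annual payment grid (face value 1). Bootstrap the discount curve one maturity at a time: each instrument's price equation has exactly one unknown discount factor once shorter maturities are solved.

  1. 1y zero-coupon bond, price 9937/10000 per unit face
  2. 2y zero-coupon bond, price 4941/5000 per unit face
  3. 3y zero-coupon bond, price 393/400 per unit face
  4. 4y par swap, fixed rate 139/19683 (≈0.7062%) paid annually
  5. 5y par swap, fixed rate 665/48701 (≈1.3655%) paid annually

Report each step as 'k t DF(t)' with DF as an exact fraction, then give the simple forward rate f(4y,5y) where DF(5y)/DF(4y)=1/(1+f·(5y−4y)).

step 1 [1y] zero: DF = P = 9937/10000 ≈ 0.993700
step 2 [2y] zero: DF = P = 4941/5000 ≈ 0.988200
step 3 [3y] zero: DF = P = 393/400 ≈ 0.982500
step 4 [4y] swap r/1=139/19683: DF=(1 − 139/19683·(0.993700+0.988200+0.982500))/(1+139/19683) = 4861/5000 ≈ 0.972200
step 5 [5y] swap r/1=665/48701: DF=(1 − 665/48701·(0.993700+0.988200+0.982500+0.972200))/(1+665/48701) = 1867/2000 ≈ 0.933500

1 1 9937/10000
2 2 4941/5000
3 3 393/400
4 4 4861/5000
5 5 1867/2000
f(4y,5y) = ((4861/5000)/(1867/2000) − 1)/(1) = 387/9335 ≈ 4.1457%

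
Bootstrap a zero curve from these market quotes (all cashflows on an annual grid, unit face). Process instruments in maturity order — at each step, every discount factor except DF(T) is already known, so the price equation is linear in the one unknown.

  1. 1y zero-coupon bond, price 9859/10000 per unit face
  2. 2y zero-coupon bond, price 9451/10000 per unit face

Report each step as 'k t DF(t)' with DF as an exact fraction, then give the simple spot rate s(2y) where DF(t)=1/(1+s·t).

1 1 9859/10000
2 2 9451/10000
s(2y) = (1/(9451/10000) − 1)/(2) = 549/18902 ≈ 2.9045%

step 1 [1y] zero: DF = P = 9859/10000 ≈ 0.985900
step 2 [2y] zero: DF = P = 9451/10000 ≈ 0.945100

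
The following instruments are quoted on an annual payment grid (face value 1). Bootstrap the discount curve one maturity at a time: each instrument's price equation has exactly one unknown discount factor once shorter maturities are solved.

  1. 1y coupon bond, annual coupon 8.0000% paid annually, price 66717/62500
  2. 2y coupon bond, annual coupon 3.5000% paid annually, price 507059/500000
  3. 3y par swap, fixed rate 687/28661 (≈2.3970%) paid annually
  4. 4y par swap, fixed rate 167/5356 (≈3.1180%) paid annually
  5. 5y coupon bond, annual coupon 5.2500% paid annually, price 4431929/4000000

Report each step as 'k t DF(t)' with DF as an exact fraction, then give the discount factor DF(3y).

1 1 2471/2500
2 2 1183/1250
3 3 9313/10000
4 4 8831/10000
5 5 8657/10000
DF(3y) = 9313/10000 ≈ 0.931300

step 1 [1y] bond c/1=2/25: DF=(66717/62500 − 2/25·(0))/(1+2/25) = 2471/2500 ≈ 0.988400
step 2 [2y] bond c/1=7/200: DF=(507059/500000 − 7/200·(0.988400))/(1+7/200) = 1183/1250 ≈ 0.946400
step 3 [3y] swap r/1=687/28661: DF=(1 − 687/28661·(0.988400+0.946400))/(1+687/28661) = 9313/10000 ≈ 0.931300
step 4 [4y] swap r/1=167/5356: DF=(1 − 167/5356·(0.988400+0.946400+0.931300))/(1+167/5356) = 8831/10000 ≈ 0.883100
step 5 [5y] bond c/1=21/400: DF=(4431929/4000000 − 21/400·(0.988400+0.946400+0.931300+0.883100))/(1+21/400) = 8657/10000 ≈ 0.865700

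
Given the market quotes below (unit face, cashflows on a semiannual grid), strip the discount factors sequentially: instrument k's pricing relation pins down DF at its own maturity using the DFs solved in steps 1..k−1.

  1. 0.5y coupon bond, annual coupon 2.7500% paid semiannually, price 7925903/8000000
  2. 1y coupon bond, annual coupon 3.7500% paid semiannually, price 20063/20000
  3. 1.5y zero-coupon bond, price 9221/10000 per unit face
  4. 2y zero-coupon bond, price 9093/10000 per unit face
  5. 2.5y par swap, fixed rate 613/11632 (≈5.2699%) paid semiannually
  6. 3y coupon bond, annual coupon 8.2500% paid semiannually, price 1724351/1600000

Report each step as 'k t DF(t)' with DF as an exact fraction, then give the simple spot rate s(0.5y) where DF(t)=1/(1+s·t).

1 1/2 9773/10000
2 1 9667/10000
3 3/2 9221/10000
4 2 9093/10000
5 5/2 4387/5000
6 3 8507/10000
s(0.5y) = (1/(9773/10000) − 1)/(1/2) = 454/9773 ≈ 4.6455%

step 1 [0.5y] bond c/2=11/800: DF=(7925903/8000000 − 11/800·(0))/(1+11/800) = 9773/10000 ≈ 0.977300
step 2 [1y] bond c/2=3/160: DF=(20063/20000 − 3/160·(0.977300))/(1+3/160) = 9667/10000 ≈ 0.966700
step 3 [1.5y] zero: DF = P = 9221/10000 ≈ 0.922100
step 4 [2y] zero: DF = P = 9093/10000 ≈ 0.909300
step 5 [2.5y] swap r/2=613/23264: DF=(1 − 613/23264·(0.977300+0.966700+0.922100+0.909300))/(1+613/23264) = 4387/5000 ≈ 0.877400
step 6 [3y] bond c/2=33/800: DF=(1724351/1600000 − 33/800·(0.977300+0.966700+0.922100+0.909300+0.877400))/(1+33/800) = 8507/10000 ≈ 0.850700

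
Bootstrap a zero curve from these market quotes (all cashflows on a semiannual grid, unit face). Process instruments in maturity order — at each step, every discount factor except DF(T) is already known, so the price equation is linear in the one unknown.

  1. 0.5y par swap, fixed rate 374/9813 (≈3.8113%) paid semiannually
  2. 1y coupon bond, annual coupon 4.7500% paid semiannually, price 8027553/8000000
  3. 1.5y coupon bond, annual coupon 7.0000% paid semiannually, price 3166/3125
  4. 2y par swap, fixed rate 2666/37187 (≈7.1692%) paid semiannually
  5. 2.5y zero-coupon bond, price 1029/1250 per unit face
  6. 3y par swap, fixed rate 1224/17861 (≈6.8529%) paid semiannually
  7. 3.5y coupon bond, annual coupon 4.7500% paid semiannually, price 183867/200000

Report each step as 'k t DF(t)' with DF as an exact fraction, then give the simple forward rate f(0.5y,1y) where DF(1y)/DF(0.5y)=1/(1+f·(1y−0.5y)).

1 1/2 9813/10000
2 1 4787/5000
3 3/2 9133/10000
4 2 8667/10000
5 5/2 1029/1250
6 3 2041/2500
7 7/2 7737/10000
f(0.5y,1y) = ((9813/10000)/(4787/5000) − 1)/(1/2) = 239/4787 ≈ 4.9927%

step 1 [0.5y] swap r/2=187/9813: DF=(1 − 187/9813·(0))/(1+187/9813) = 9813/10000 ≈ 0.981300
step 2 [1y] bond c/2=19/800: DF=(8027553/8000000 − 19/800·(0.981300))/(1+19/800) = 4787/5000 ≈ 0.957400
step 3 [1.5y] bond c/2=7/200: DF=(3166/3125 − 7/200·(0.981300+0.957400))/(1+7/200) = 9133/10000 ≈ 0.913300
step 4 [2y] swap r/2=1333/37187: DF=(1 − 1333/37187·(0.981300+0.957400+0.913300))/(1+1333/37187) = 8667/10000 ≈ 0.866700
step 5 [2.5y] zero: DF = P = 1029/1250 ≈ 0.823200
step 6 [3y] swap r/2=612/17861: DF=(1 − 612/17861·(0.981300+0.957400+0.913300+0.866700+0.823200))/(1+612/17861) = 2041/2500 ≈ 0.816400
step 7 [3.5y] bond c/2=19/800: DF=(183867/200000 − 19/800·(0.981300+0.957400+0.913300+0.866700+0.823200+0.816400))/(1+19/800) = 7737/10000 ≈ 0.773700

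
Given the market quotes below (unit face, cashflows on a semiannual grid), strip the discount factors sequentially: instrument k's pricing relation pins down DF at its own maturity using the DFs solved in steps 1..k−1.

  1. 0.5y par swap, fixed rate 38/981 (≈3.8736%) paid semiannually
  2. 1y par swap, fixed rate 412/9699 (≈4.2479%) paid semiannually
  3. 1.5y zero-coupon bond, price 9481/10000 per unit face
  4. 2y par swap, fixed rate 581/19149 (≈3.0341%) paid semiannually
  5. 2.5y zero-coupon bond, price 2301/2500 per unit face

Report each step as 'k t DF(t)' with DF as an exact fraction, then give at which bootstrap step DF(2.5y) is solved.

1 1/2 981/1000
2 1 2397/2500
3 3/2 9481/10000
4 2 9419/10000
5 5/2 2301/2500
DF(2.5y) is solved at step 5

step 1 [0.5y] swap r/2=19/981: DF=(1 − 19/981·(0))/(1+19/981) = 981/1000 ≈ 0.981000
step 2 [1y] swap r/2=206/9699: DF=(1 − 206/9699·(0.981000))/(1+206/9699) = 2397/2500 ≈ 0.958800
step 3 [1.5y] zero: DF = P = 9481/10000 ≈ 0.948100
step 4 [2y] swap r/2=581/38298: DF=(1 − 581/38298·(0.981000+0.958800+0.948100))/(1+581/38298) = 9419/10000 ≈ 0.941900
step 5 [2.5y] zero: DF = P = 2301/2500 ≈ 0.920400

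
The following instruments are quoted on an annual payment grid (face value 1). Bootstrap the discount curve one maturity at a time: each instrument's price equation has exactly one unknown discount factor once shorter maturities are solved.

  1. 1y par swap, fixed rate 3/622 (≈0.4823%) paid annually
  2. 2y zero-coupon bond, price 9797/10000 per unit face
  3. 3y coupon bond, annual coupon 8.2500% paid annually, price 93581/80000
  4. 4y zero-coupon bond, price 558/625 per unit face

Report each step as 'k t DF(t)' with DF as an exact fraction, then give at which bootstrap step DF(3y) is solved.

1 1 622/625
2 2 9797/10000
3 3 9301/10000
4 4 558/625
DF(3y) is solved at step 3

step 1 [1y] swap r/1=3/622: DF=(1 − 3/622·(0))/(1+3/622) = 622/625 ≈ 0.995200
step 2 [2y] zero: DF = P = 9797/10000 ≈ 0.979700
step 3 [3y] bond c/1=33/400: DF=(93581/80000 − 33/400·(0.995200+0.979700))/(1+33/400) = 9301/10000 ≈ 0.930100
step 4 [4y] zero: DF = P = 558/625 ≈ 0.892800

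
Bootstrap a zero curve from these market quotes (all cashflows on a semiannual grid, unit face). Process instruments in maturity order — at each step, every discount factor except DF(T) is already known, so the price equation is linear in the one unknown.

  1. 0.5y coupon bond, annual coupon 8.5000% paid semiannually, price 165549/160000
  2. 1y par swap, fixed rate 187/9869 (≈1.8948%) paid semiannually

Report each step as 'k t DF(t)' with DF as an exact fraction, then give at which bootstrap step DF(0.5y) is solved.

step 1 [0.5y] bond c/2=17/400: DF=(165549/160000 − 17/400·(0))/(1+17/400) = 397/400 ≈ 0.992500
step 2 [1y] swap r/2=187/19738: DF=(1 − 187/19738·(0.992500))/(1+187/19738) = 9813/10000 ≈ 0.981300

1 1/2 397/400
2 1 9813/10000
DF(0.5y) is solved at step 1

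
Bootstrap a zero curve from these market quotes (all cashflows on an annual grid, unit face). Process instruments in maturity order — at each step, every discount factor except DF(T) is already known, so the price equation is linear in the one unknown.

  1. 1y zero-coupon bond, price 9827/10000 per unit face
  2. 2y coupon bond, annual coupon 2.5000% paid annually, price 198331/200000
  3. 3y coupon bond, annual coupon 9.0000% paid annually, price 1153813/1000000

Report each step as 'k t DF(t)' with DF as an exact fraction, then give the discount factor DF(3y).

1 1 9827/10000
2 2 1887/2000
3 3 1799/2000
DF(3y) = 1799/2000 ≈ 0.899500

step 1 [1y] zero: DF = P = 9827/10000 ≈ 0.982700
step 2 [2y] bond c/1=1/40: DF=(198331/200000 − 1/40·(0.982700))/(1+1/40) = 1887/2000 ≈ 0.943500
step 3 [3y] bond c/1=9/100: DF=(1153813/1000000 − 9/100·(0.982700+0.943500))/(1+9/100) = 1799/2000 ≈ 0.899500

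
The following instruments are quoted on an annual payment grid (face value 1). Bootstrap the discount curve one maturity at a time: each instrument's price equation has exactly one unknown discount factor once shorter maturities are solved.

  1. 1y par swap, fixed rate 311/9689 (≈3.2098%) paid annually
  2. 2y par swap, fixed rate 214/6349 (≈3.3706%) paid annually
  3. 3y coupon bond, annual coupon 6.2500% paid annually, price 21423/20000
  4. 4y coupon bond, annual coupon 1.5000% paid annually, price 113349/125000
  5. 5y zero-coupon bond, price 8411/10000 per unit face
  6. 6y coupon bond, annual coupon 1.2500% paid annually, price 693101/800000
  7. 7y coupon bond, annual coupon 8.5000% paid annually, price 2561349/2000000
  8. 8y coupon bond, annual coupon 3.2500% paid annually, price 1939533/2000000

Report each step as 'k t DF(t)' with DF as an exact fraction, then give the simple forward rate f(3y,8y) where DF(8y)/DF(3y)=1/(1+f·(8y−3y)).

1 1 9689/10000
2 2 4679/5000
3 3 8961/10000
4 4 213/250
5 5 8411/10000
6 6 4001/5000
7 7 957/1250
8 8 1497/2000
f(3y,8y) = ((8961/10000)/(1497/2000) − 1)/(5) = 492/12475 ≈ 3.9439%

step 1 [1y] swap r/1=311/9689: DF=(1 − 311/9689·(0))/(1+311/9689) = 9689/10000 ≈ 0.968900
step 2 [2y] swap r/1=214/6349: DF=(1 − 214/6349·(0.968900))/(1+214/6349) = 4679/5000 ≈ 0.935800
step 3 [3y] bond c/1=1/16: DF=(21423/20000 − 1/16·(0.968900+0.935800))/(1+1/16) = 8961/10000 ≈ 0.896100
step 4 [4y] bond c/1=3/200: DF=(113349/125000 − 3/200·(0.968900+0.935800+0.896100))/(1+3/200) = 213/250 ≈ 0.852000
step 5 [5y] zero: DF = P = 8411/10000 ≈ 0.841100
step 6 [6y] bond c/1=1/80: DF=(693101/800000 − 1/80·(0.968900+0.935800+0.896100+0.852000+0.841100))/(1+1/80) = 4001/5000 ≈ 0.800200
step 7 [7y] bond c/1=17/200: DF=(2561349/2000000 − 17/200·(0.968900+0.935800+0.896100+0.852000+0.841100+0.800200))/(1+17/200) = 957/1250 ≈ 0.765600
step 8 [8y] bond c/1=13/400: DF=(1939533/2000000 − 13/400·(0.968900+0.935800+0.896100+0.852000+0.841100+0.800200+0.765600))/(1+13/400) = 1497/2000 ≈ 0.748500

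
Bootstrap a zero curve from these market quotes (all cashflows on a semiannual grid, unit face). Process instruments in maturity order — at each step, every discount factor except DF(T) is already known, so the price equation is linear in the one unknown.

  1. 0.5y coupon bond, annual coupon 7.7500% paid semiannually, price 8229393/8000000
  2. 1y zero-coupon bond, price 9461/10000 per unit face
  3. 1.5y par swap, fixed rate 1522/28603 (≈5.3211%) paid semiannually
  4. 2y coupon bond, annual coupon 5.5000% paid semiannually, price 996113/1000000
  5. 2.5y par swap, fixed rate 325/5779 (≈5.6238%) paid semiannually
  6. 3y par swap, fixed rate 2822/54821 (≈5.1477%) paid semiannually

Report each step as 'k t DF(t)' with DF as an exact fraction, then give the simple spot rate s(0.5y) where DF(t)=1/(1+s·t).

step 1 [0.5y] bond c/2=31/800: DF=(8229393/8000000 − 31/800·(0))/(1+31/800) = 9903/10000 ≈ 0.990300
step 2 [1y] zero: DF = P = 9461/10000 ≈ 0.946100
step 3 [1.5y] swap r/2=761/28603: DF=(1 − 761/28603·(0.990300+0.946100))/(1+761/28603) = 9239/10000 ≈ 0.923900
step 4 [2y] bond c/2=11/400: DF=(996113/1000000 − 11/400·(0.990300+0.946100+0.923900))/(1+11/400) = 8929/10000 ≈ 0.892900
step 5 [2.5y] swap r/2=325/11558: DF=(1 − 325/11558·(0.990300+0.946100+0.923900+0.892900))/(1+325/11558) = 87/100 ≈ 0.870000
step 6 [3y] swap r/2=1411/54821: DF=(1 − 1411/54821·(0.990300+0.946100+0.923900+0.892900+0.870000))/(1+1411/54821) = 8589/10000 ≈ 0.858900

1 1/2 9903/10000
2 1 9461/10000
3 3/2 9239/10000
4 2 8929/10000
5 5/2 87/100
6 3 8589/10000
s(0.5y) = (1/(9903/10000) − 1)/(1/2) = 194/9903 ≈ 1.9590%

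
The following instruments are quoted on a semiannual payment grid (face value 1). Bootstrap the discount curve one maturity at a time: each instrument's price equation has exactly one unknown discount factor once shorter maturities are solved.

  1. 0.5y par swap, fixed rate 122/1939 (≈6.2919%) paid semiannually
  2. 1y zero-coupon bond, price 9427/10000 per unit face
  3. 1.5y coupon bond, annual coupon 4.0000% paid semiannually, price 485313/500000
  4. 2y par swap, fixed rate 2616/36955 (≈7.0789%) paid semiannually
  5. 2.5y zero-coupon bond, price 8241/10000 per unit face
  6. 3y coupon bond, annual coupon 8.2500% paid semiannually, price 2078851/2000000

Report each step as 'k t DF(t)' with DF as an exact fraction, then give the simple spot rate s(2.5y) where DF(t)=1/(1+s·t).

1 1/2 1939/2000
2 1 9427/10000
3 3/2 9141/10000
4 2 2173/2500
5 5/2 8241/10000
6 3 512/625
s(2.5y) = (1/(8241/10000) − 1)/(5/2) = 3518/41205 ≈ 8.5378%

step 1 [0.5y] swap r/2=61/1939: DF=(1 − 61/1939·(0))/(1+61/1939) = 1939/2000 ≈ 0.969500
step 2 [1y] zero: DF = P = 9427/10000 ≈ 0.942700
step 3 [1.5y] bond c/2=1/50: DF=(485313/500000 − 1/50·(0.969500+0.942700))/(1+1/50) = 9141/10000 ≈ 0.914100
step 4 [2y] swap r/2=1308/36955: DF=(1 − 1308/36955·(0.969500+0.942700+0.914100))/(1+1308/36955) = 2173/2500 ≈ 0.869200
step 5 [2.5y] zero: DF = P = 8241/10000 ≈ 0.824100
step 6 [3y] bond c/2=33/800: DF=(2078851/2000000 − 33/800·(0.969500+0.942700+0.914100+0.869200+0.824100))/(1+33/800) = 512/625 ≈ 0.819200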